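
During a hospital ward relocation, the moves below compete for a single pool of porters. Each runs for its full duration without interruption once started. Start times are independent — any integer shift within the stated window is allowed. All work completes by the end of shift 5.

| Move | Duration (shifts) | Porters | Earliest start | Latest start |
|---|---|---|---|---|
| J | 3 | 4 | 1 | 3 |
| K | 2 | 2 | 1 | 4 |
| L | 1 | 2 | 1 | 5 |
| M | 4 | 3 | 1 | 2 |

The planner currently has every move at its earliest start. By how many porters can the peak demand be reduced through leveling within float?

4

Early-start peak: s1:11  s2:9  s3:7  s4:3  s5:0 ⇒ 11.
Leveled (J@1, K@4, L@1, M@2): s1:6  s2:7  s3:7  s4:5  s5:5 ⇒ 7.
Reduction 11 − 7 = 4.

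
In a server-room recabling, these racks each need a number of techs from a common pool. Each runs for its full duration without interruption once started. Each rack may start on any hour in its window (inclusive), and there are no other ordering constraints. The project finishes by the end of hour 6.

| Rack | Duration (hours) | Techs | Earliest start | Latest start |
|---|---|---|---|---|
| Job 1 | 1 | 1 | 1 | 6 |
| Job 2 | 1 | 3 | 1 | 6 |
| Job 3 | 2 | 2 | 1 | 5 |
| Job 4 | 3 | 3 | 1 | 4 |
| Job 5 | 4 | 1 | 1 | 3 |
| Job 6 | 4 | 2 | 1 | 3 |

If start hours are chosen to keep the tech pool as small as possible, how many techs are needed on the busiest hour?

6

Early-start (Job 1@1, Job 2@1, Job 3@1, Job 4@1, Job 5@1, Job 6@1) gives peak 12: h1:12  h2:8  h3:6  h4:3  h5:0  h6:0.
Shift Job 4→2, Job 5→2, Job 6→3.
Schedule Job 1@1, Job 2@1, Job 3@1, Job 4@2, Job 5@2, Job 6@3: h1:6  h2:6  h3:6  h4:6  h5:3  h6:2 — peak 6.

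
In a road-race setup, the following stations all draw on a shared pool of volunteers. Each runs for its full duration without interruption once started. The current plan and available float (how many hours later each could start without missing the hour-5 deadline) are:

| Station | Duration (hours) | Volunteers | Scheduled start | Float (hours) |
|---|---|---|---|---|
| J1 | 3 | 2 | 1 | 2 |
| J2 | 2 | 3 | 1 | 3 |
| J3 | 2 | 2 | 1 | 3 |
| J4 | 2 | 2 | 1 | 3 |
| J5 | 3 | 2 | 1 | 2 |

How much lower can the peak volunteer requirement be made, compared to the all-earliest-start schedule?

5

Early-start peak: h1:11  h2:11  h3:4  h4:0  h5:0 ⇒ 11.
Leveled (J1@1, J2@1, J3@3, J4@4, J5@3): h1:5  h2:5  h3:6  h4:6  h5:4 ⇒ 6.
Reduction 11 − 6 = 5.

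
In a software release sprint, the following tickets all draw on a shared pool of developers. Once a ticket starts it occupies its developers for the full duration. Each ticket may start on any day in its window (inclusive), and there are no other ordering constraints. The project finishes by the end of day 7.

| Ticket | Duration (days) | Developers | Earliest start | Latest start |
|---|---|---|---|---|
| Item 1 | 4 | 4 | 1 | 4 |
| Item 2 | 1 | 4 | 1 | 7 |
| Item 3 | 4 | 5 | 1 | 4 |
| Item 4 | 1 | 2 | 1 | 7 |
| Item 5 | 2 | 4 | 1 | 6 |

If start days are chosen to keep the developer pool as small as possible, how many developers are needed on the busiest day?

9

Early-start (Item 1@1, Item 2@1, Item 3@1, Item 4@1, Item 5@1) gives peak 19: d1:19  d2:13  d3:9  d4:9  d5:0  d6:0  d7:0.
Shift Item 3→2, Item 4→5, Item 5→6.
Schedule Item 1@1, Item 2@1, Item 3@2, Item 4@5, Item 5@6: d1:8  d2:9  d3:9  d4:9  d5:7  d6:4  d7:4 — peak 9.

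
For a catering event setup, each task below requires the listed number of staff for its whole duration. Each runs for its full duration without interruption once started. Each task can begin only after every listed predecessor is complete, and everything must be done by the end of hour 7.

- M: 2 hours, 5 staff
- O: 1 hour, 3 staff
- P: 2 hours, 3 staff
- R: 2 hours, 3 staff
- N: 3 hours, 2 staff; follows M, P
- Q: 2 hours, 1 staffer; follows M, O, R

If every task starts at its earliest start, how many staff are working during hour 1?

At early start, hour 1 has: M, O, P, R.
Demand: 5 + 3 + 3 + 3 = 14.

14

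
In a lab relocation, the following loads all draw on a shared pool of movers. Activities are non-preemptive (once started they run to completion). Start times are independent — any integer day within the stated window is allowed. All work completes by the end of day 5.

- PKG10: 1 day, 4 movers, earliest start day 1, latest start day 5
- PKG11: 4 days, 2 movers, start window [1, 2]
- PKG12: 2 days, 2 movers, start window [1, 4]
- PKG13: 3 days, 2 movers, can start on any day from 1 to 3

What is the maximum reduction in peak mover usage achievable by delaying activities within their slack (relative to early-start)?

4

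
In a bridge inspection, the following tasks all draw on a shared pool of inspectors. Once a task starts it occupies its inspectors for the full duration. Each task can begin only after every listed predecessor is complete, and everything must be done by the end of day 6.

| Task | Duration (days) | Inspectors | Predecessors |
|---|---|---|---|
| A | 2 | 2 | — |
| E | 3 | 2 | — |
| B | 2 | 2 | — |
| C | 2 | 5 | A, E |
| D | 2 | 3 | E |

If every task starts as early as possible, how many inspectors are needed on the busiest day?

Early-start schedule: A@1, E@1, B@1, C@4, D@4.
Load per day: day 1: 6, day 2: 6, day 3: 2, day 4: 8, day 5: 8, day 6: 0.
Peak is 8.

8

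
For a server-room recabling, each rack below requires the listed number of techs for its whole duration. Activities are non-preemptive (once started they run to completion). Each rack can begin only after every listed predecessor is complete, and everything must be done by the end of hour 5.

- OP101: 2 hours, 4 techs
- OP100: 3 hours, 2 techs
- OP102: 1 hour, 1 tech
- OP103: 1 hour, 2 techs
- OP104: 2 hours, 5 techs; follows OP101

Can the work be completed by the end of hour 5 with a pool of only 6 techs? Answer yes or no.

yes

Schedule OP101@1, OP100@1, OP102@3, OP103@3, OP104@4: h1:6  h2:6  h3:5  h4:5  h5:5 — peak 6 ≤ 6.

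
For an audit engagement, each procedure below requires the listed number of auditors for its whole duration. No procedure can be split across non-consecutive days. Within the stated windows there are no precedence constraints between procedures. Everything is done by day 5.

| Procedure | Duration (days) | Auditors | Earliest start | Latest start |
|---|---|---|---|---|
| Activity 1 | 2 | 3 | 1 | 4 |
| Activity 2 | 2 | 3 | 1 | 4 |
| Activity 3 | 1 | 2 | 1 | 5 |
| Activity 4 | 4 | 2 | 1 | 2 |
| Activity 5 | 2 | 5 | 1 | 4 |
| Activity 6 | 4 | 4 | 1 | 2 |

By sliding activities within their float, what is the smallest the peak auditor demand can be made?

12

Early-start (Activity 1@1, Activity 2@1, Activity 3@1, Activity 4@1, Activity 5@1, Activity 6@1) gives peak 19: d1:19  d2:17  d3:6  d4:6  d5:0.
Shift Activity 5→3, Activity 6→2.
Schedule Activity 1@1, Activity 2@1, Activity 3@1, Activity 4@1, Activity 5@3, Activity 6@2: d1:10  d2:12  d3:11  d4:11  d5:4 — peak 12.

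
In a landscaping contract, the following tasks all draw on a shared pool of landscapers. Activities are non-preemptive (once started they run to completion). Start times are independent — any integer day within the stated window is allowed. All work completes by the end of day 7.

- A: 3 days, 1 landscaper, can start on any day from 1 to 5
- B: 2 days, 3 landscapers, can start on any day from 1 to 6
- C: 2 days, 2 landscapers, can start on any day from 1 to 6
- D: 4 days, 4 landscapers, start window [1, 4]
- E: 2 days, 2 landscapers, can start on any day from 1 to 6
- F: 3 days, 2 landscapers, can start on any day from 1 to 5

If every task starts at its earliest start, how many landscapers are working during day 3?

At early start, day 3 has: A, D, F.
Demand: 1 + 4 + 2 = 7.

7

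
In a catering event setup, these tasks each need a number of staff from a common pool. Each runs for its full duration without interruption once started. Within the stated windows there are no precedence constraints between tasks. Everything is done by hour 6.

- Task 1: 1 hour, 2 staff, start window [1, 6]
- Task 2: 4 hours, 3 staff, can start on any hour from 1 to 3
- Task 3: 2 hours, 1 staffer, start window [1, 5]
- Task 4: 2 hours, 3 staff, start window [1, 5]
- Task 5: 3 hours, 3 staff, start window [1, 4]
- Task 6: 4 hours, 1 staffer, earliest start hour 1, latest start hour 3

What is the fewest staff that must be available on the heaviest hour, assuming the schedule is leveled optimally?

Early-start (Task 1@1, Task 2@1, Task 3@1, Task 4@1, Task 5@1, Task 6@1) gives peak 13: h1:13  h2:11  h3:7  h4:4  h5:0  h6:0.
Shift Task 4→2, Task 5→4, Task 6→3.
Schedule Task 1@1, Task 2@1, Task 3@1, Task 4@2, Task 5@4, Task 6@3: h1:6  h2:7  h3:7  h4:7  h5:4  h6:4 — peak 7.

7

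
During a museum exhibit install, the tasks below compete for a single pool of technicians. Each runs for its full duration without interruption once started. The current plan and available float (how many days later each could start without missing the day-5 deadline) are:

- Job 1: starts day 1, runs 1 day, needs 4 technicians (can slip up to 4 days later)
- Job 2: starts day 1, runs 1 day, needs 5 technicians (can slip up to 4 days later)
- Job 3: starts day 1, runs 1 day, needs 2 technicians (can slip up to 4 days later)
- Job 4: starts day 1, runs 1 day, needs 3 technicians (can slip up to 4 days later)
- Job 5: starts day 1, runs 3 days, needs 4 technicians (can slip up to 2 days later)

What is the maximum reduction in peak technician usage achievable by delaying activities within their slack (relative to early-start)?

11

Early-start peak: d1:18  d2:4  d3:4  d4:0  d5:0 ⇒ 18.
Leveled (Job 1@1, Job 2@2, Job 3@1, Job 4@3, Job 5@3): d1:6  d2:5  d3:7  d4:4  d5:4 ⇒ 7.
Reduction 18 − 7 = 11.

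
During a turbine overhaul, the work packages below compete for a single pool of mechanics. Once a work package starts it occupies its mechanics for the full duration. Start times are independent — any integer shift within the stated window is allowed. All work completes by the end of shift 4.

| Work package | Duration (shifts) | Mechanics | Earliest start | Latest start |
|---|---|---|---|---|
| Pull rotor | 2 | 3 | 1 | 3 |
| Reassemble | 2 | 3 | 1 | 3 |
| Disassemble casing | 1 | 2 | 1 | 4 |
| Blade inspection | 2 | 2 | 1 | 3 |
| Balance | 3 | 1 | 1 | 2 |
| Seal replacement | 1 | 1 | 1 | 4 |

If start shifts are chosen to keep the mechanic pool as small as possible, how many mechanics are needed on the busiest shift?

Early-start (Pull rotor@1, Reassemble@1, Disassemble casing@1, Blade inspection@1, Balance@1, Seal replacement@1) gives peak 12: s1:12  s2:9  s3:1  s4:0.
Shift Reassemble→3, Blade inspection→2, Seal replacement→4.
Schedule Pull rotor@1, Reassemble@3, Disassemble casing@1, Blade inspection@2, Balance@1, Seal replacement@4: s1:6  s2:6  s3:6  s4:4 — peak 6.
Total mechanic-shifts = 22 over 4 shifts ⇒ peak ≥ ⌈22/4⌉ = 6, so 6 is optimal.

6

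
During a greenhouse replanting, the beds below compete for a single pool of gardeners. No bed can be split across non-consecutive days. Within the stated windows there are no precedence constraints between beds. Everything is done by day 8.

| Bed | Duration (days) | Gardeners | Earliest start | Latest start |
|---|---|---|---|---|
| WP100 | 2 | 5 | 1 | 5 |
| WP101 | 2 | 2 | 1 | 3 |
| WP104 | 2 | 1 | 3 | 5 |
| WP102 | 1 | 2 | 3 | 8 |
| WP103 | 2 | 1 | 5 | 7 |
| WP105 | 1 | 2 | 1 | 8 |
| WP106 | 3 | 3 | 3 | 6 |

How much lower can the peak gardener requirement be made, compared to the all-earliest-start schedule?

Early-start peak: d1:9  d2:7  d3:6  d4:4  d5:4  d6:1  d7:0  d8:0 ⇒ 9.
Leveled (WP100@1, WP101@3, WP104@3, WP102@3, WP103@5, WP105@4, WP106@5): d1:5  d2:5  d3:5  d4:5  d5:4  d6:4  d7:3  d8:0 ⇒ 5.
Reduction 9 − 5 = 4.

4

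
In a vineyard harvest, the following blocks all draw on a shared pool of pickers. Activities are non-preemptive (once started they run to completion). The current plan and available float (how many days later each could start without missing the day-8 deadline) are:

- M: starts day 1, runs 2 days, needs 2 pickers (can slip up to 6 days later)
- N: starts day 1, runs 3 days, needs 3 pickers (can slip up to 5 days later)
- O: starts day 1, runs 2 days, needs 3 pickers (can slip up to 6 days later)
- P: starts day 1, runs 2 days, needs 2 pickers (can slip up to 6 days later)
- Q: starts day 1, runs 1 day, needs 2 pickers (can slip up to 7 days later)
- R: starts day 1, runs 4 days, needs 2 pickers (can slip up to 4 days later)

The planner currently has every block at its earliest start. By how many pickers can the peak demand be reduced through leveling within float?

9

Early-start peak: d1:14  d2:12  d3:5  d4:2  d5:0  d6:0  d7:0  d8:0 ⇒ 14.
Leveled (M@1, N@1, O@4, P@3, Q@6, R@5): d1:5  d2:5  d3:5  d4:5  d5:5  d6:4  d7:2  d8:2 ⇒ 5.
Reduction 14 − 5 = 9.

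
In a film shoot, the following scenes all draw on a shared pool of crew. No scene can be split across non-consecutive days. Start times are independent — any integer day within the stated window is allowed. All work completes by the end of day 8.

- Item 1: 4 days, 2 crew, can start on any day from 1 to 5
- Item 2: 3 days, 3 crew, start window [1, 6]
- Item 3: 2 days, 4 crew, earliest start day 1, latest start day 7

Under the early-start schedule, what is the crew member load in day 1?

At early start, day 1 has: Item 1, Item 2, Item 3.
Demand: 2 + 3 + 4 = 9.

9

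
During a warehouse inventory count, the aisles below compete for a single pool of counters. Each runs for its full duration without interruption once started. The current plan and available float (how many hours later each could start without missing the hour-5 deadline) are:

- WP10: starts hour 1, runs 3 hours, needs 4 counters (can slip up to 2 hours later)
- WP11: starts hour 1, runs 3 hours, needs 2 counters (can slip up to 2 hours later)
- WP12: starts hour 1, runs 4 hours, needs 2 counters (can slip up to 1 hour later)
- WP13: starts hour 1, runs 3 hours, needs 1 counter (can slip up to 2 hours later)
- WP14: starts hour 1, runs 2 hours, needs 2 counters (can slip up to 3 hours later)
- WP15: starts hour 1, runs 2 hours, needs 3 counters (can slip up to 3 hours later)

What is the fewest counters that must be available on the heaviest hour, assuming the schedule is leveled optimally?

Early-start (WP10@1, WP11@1, WP12@1, WP13@1, WP14@1, WP15@1) gives peak 14: h1:14  h2:14  h3:9  h4:2  h5:0.
Shift WP14→4, WP15→4.
Schedule WP10@1, WP11@1, WP12@1, WP13@1, WP14@4, WP15@4: h1:9  h2:9  h3:9  h4:7  h5:5 — peak 9.

9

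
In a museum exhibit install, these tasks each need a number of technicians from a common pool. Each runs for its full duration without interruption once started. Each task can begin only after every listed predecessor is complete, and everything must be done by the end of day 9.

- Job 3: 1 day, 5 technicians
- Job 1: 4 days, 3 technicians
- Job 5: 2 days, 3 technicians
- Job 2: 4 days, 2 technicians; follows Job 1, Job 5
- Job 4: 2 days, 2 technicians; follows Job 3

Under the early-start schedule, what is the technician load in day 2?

8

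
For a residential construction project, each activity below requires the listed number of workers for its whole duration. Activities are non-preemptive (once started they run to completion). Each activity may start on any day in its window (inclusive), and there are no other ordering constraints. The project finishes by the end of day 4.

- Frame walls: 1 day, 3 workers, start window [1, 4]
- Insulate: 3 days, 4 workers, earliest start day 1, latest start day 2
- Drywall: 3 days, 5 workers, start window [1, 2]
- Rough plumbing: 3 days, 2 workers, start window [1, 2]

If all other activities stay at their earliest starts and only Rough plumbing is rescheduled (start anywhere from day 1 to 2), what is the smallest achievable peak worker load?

12

Rough plumbing@1: d1:14  d2:11  d3:11  d4:0 → peak 14
Rough plumbing@2: d1:12  d2:11  d3:11  d4:2 → peak 12
Best is Rough plumbing@2, peak 12.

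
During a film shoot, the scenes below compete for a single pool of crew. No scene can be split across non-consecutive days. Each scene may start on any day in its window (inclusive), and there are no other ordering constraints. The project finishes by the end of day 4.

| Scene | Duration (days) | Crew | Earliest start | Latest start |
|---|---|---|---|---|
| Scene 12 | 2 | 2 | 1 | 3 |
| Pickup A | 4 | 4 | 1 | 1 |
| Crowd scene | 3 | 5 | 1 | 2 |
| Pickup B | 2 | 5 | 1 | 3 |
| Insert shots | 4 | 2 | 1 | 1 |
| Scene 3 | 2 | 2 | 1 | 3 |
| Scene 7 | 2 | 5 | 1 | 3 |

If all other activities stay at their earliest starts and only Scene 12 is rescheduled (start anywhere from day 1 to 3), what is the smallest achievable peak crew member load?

23

Scene 12@1: d1:25  d2:25  d3:11  d4:6 → peak 25
Scene 12@2: d1:23  d2:25  d3:13  d4:6 → peak 25
Scene 12@3: d1:23  d2:23  d3:13  d4:8 → peak 23
Best is Scene 12@3, peak 23.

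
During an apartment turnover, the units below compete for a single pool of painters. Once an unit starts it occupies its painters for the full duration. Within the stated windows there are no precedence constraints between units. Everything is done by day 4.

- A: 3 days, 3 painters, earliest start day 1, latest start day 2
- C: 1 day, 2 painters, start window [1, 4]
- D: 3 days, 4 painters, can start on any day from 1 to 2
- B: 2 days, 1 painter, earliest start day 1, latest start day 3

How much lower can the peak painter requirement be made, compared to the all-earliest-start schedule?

2

Early-start peak: d1:10  d2:8  d3:7  d4:0 ⇒ 10.
Leveled (A@1, C@1, D@2, B@1): d1:6  d2:8  d3:7  d4:4 ⇒ 8.
Reduction 10 − 8 = 2.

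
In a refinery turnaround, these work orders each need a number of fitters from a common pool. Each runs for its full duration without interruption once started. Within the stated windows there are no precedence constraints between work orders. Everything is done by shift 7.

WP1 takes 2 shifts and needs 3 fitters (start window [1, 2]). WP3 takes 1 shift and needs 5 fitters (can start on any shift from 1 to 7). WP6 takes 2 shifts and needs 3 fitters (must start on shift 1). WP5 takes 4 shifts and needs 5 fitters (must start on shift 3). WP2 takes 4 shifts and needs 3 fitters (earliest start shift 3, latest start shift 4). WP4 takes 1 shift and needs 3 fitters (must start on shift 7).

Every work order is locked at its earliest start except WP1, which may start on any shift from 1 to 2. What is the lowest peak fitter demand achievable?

WP1@1: s1:11  s2:6  s3:8  s4:8  s5:8  s6:8  s7:3 → peak 11
WP1@2: s1:8  s2:6  s3:11  s4:8  s5:8  s6:8  s7:3 → peak 11
Best is WP1@1, peak 11.

11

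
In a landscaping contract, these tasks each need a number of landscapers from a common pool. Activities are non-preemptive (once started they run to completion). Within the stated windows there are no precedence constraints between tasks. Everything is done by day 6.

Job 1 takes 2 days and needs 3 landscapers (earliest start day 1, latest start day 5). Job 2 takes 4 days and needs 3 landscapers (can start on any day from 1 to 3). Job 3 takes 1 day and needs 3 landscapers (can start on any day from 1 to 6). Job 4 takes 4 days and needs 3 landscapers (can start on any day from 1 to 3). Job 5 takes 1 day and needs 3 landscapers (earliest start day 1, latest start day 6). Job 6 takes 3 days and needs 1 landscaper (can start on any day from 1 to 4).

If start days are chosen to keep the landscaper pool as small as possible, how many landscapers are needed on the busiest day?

Early-start (Job 1@1, Job 2@1, Job 3@1, Job 4@1, Job 5@1, Job 6@1) gives peak 16: d1:16  d2:10  d3:7  d4:6  d5:0  d6:0.
Shift Job 3→5, Job 4→3, Job 5→6.
Schedule Job 1@1, Job 2@1, Job 3@5, Job 4@3, Job 5@6, Job 6@1: d1:7  d2:7  d3:7  d4:6  d5:6  d6:6 — peak 7.
Total landscaper-days = 39 over 6 days ⇒ peak ≥ ⌈39/6⌉ = 7, so 7 is optimal.

7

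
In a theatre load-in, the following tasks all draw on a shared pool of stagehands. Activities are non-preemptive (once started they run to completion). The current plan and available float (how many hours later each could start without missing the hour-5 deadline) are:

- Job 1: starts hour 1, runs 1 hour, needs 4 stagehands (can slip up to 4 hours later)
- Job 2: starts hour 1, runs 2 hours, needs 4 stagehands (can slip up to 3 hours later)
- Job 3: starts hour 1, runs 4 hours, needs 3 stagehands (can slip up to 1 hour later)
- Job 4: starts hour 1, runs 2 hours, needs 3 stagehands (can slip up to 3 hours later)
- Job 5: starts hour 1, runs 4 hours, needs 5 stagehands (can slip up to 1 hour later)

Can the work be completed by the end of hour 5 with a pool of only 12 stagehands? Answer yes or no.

yes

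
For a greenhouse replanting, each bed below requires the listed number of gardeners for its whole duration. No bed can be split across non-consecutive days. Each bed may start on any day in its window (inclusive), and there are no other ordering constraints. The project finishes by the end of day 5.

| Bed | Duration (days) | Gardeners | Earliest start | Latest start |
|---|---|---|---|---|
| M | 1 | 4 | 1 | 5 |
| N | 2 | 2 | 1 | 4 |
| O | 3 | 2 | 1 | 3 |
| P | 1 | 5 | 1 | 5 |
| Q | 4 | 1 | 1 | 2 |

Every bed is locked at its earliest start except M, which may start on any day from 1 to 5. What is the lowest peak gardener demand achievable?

10

M@1: d1:14  d2:5  d3:3  d4:1  d5:0 → peak 14
M@2: d1:10  d2:9  d3:3  d4:1  d5:0 → peak 10
M@3: d1:10  d2:5  d3:7  d4:1  d5:0 → peak 10
M@4: d1:10  d2:5  d3:3  d4:5  d5:0 → peak 10
M@5: d1:10  d2:5  d3:3  d4:1  d5:4 → peak 10
Best is M@2, peak 10.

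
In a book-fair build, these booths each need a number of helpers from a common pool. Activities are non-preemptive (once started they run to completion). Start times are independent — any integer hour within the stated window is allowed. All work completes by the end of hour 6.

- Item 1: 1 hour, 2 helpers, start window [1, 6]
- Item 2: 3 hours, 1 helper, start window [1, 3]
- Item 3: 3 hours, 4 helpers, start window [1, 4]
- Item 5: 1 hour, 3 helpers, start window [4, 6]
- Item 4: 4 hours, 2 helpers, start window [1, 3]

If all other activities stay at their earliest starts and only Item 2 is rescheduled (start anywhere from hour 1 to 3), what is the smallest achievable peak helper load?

Item 2@1: h1:9  h2:7  h3:7  h4:5  h5:0  h6:0 → peak 9
Item 2@2: h1:8  h2:7  h3:7  h4:6  h5:0  h6:0 → peak 8
Item 2@3: h1:8  h2:6  h3:7  h4:6  h5:1  h6:0 → peak 8
Best is Item 2@2, peak 8.

8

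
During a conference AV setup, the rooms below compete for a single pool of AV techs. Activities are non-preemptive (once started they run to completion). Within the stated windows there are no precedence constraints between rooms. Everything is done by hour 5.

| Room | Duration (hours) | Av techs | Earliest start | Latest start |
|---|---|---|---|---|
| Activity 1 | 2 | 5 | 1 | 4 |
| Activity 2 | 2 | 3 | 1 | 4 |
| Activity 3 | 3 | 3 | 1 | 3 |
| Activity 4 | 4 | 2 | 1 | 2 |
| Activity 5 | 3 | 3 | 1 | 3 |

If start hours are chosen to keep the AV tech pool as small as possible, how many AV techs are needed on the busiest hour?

10

Early-start (Activity 1@1, Activity 2@1, Activity 3@1, Activity 4@1, Activity 5@1) gives peak 16: h1:16  h2:16  h3:8  h4:2  h5:0.
Shift Activity 3→3, Activity 5→3.
Schedule Activity 1@1, Activity 2@1, Activity 3@3, Activity 4@1, Activity 5@3: h1:10  h2:10  h3:8  h4:8  h5:6 — peak 10.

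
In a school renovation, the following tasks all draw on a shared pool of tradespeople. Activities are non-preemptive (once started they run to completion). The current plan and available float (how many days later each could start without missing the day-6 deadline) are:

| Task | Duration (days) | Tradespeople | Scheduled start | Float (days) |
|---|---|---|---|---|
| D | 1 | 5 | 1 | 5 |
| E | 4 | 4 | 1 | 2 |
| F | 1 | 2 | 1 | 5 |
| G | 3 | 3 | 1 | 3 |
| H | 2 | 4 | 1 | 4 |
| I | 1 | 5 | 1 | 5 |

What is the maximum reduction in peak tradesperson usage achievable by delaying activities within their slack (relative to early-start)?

15

Early-start peak: d1:23  d2:11  d3:7  d4:4  d5:0  d6:0 ⇒ 23.
Leveled (D@1, E@2, F@1, G@4, H@2, I@6): d1:7  d2:8  d3:8  d4:7  d5:7  d6:8 ⇒ 8.
Reduction 23 − 8 = 15.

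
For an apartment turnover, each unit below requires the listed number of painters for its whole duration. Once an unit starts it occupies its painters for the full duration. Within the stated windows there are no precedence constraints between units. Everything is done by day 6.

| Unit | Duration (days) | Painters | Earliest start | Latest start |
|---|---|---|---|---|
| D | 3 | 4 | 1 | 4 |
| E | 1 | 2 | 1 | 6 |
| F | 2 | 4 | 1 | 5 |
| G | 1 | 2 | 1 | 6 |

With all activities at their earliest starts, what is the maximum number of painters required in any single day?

Early-start schedule: D@1, E@1, F@1, G@1.
Load per day: day 1: 12, day 2: 8, day 3: 4, day 4: 0, day 5: 0, day 6: 0.
Peak is 12.

12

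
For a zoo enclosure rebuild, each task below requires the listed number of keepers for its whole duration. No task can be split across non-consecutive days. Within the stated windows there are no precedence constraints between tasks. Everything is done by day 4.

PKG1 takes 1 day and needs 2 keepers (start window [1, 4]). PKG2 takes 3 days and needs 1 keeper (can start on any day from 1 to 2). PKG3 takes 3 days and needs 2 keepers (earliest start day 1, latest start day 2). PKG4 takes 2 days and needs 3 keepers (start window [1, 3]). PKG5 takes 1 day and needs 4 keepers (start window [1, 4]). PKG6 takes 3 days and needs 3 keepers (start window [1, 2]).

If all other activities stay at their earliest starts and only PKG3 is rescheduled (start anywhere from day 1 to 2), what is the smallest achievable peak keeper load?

PKG3@1: d1:15  d2:9  d3:6  d4:0 → peak 15
PKG3@2: d1:13  d2:9  d3:6  d4:2 → peak 13
Best is PKG3@2, peak 13.

13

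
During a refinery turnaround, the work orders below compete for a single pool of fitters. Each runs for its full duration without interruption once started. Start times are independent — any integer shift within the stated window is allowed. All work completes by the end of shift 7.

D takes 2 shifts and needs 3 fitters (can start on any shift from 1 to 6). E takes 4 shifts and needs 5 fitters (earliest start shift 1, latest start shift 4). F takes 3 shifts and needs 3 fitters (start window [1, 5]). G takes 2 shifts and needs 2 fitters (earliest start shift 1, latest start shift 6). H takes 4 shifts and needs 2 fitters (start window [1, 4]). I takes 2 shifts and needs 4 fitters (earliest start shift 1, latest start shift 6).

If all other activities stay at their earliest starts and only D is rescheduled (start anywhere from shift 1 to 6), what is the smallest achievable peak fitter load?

16

D@1: s1:19  s2:19  s3:10  s4:7  s5:0  s6:0  s7:0 → peak 19
D@2: s1:16  s2:19  s3:13  s4:7  s5:0  s6:0  s7:0 → peak 19
D@3: s1:16  s2:16  s3:13  s4:10  s5:0  s6:0  s7:0 → peak 16
D@4: s1:16  s2:16  s3:10  s4:10  s5:3  s6:0  s7:0 → peak 16
D@5: s1:16  s2:16  s3:10  s4:7  s5:3  s6:3  s7:0 → peak 16
D@6: s1:16  s2:16  s3:10  s4:7  s5:0  s6:3  s7:3 → peak 16
Best is D@3, peak 16.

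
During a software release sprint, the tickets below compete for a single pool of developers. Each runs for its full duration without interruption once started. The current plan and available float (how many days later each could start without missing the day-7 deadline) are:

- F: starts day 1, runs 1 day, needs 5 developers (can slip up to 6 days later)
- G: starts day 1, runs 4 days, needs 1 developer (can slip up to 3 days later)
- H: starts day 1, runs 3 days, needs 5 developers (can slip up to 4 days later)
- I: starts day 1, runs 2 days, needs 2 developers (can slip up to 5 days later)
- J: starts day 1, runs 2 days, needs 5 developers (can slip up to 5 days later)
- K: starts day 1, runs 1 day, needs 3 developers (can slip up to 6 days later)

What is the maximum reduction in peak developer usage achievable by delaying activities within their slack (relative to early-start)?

14

Early-start peak: d1:21  d2:13  d3:6  d4:1  d5:0  d6:0  d7:0 ⇒ 21.
Leveled (F@1, G@1, H@2, I@5, J@5, K@7): d1:6  d2:6  d3:6  d4:6  d5:7  d6:7  d7:3 ⇒ 7.
Reduction 21 − 7 = 14.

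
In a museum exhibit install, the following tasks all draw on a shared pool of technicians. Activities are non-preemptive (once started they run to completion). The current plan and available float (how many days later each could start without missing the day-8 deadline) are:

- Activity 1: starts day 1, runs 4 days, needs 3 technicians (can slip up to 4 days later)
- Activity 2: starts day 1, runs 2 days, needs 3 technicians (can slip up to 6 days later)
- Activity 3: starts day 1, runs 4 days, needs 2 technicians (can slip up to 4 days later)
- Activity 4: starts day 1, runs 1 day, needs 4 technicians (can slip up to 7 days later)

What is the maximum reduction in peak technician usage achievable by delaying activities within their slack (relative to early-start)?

7

Early-start peak: d1:12  d2:8  d3:5  d4:5  d5:0  d6:0  d7:0  d8:0 ⇒ 12.
Leveled (Activity 1@1, Activity 2@5, Activity 3@1, Activity 4@7): d1:5  d2:5  d3:5  d4:5  d5:3  d6:3  d7:4  d8:0 ⇒ 5.
Reduction 12 − 5 = 7.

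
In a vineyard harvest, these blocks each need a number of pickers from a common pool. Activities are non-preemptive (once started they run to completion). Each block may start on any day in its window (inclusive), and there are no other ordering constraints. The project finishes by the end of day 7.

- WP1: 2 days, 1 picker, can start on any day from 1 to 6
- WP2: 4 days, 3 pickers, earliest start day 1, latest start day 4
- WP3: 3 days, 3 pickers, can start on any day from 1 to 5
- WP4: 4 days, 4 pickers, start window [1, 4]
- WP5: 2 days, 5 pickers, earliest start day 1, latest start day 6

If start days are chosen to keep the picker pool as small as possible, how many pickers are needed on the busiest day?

8

Early-start (WP1@1, WP2@1, WP3@1, WP4@1, WP5@1) gives peak 16: d1:16  d2:16  d3:10  d4:7  d5:0  d6:0  d7:0.
Shift WP3→5, WP5→5.
Schedule WP1@1, WP2@1, WP3@5, WP4@1, WP5@5: d1:8  d2:8  d3:7  d4:7  d5:8  d6:8  d7:3 — peak 8.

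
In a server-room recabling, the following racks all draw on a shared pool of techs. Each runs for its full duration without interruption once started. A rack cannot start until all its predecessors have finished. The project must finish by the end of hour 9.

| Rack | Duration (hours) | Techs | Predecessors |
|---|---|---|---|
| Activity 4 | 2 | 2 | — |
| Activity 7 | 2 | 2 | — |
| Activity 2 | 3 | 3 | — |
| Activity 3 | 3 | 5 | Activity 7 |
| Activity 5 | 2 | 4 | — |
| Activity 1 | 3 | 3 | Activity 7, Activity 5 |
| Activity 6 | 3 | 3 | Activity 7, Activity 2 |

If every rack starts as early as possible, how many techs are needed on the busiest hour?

11

Early-start schedule: Activity 4@1, Activity 7@1, Activity 2@1, Activity 3@3, Activity 5@1, Activity 1@3, Activity 6@4.
Load per hour: hour 1: 11, hour 2: 11, hour 3: 11, hour 4: 11, hour 5: 11, hour 6: 3, hour 7: 0, hour 8: 0, hour 9: 0.
Peak is 11.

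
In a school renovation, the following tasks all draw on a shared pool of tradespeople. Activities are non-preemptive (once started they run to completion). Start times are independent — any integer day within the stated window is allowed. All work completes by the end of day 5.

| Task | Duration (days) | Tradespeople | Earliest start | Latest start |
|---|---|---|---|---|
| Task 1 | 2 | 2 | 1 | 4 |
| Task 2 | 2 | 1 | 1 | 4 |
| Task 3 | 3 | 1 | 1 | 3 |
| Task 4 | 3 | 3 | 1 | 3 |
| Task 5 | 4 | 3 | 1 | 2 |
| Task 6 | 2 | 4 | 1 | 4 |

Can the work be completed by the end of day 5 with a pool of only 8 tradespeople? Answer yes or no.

The minimum achievable peak is 9; 8 < 9, so no feasible schedule stays within the cap.

no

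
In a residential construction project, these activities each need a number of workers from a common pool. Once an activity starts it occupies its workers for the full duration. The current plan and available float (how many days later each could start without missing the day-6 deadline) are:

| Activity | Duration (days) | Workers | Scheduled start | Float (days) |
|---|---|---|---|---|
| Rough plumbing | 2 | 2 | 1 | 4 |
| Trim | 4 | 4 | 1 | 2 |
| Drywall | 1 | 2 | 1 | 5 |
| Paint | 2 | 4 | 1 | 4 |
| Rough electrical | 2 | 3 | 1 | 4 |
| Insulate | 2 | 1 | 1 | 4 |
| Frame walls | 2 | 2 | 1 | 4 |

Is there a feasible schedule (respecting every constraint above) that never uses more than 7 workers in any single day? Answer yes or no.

no

The minimum achievable peak is 8; 7 < 8, so no feasible schedule stays within the cap.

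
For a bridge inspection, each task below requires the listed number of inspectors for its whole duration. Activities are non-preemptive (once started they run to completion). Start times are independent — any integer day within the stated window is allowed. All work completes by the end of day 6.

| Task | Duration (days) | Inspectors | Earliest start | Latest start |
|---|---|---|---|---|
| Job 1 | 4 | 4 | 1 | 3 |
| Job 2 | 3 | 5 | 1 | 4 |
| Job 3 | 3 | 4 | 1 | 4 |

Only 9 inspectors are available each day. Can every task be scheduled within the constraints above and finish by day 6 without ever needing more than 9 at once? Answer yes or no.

yes

Schedule Job 1@1, Job 2@1, Job 3@4: d1:9  d2:9  d3:9  d4:8  d5:4  d6:4 — peak 9 ≤ 9.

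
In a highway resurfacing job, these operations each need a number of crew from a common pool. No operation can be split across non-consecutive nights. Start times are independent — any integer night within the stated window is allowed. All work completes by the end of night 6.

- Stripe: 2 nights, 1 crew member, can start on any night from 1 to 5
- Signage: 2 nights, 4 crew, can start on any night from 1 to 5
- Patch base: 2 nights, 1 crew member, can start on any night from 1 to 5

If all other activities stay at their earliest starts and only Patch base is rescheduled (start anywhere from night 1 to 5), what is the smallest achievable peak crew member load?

Patch base@1: n1:6  n2:6  n3:0  n4:0  n5:0  n6:0 → peak 6
Patch base@2: n1:5  n2:6  n3:1  n4:0  n5:0  n6:0 → peak 6
Patch base@3: n1:5  n2:5  n3:1  n4:1  n5:0  n6:0 → peak 5
Patch base@4: n1:5  n2:5  n3:0  n4:1  n5:1  n6:0 → peak 5
Patch base@5: n1:5  n2:5  n3:0  n4:0  n5:1  n6:1 → peak 5
Best is Patch base@3, peak 5.

5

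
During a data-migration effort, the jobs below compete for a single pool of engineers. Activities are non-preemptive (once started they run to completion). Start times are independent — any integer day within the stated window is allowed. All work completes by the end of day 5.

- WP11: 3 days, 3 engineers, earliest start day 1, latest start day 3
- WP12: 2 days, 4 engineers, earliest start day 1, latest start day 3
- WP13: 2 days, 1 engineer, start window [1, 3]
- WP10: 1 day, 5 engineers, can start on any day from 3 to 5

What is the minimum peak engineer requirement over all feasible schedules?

Early-start (WP11@1, WP12@1, WP13@1, WP10@3) gives peak 8: d1:8  d2:8  d3:8  d4:0  d5:0.
Shift WP13→3, WP10→4.
Schedule WP11@1, WP12@1, WP13@3, WP10@4: d1:7  d2:7  d3:4  d4:6  d5:0 — peak 7.

7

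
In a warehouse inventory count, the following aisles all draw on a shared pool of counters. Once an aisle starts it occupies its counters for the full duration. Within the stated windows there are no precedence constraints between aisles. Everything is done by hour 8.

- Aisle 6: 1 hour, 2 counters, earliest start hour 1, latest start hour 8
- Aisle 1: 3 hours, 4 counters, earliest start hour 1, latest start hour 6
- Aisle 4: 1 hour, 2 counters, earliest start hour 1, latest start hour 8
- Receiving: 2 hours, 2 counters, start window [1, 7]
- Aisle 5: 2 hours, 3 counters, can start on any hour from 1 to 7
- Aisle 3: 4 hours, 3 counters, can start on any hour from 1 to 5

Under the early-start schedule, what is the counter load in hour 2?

At early start, hour 2 has: Aisle 1, Receiving, Aisle 5, Aisle 3.
Demand: 4 + 2 + 3 + 3 = 12.

12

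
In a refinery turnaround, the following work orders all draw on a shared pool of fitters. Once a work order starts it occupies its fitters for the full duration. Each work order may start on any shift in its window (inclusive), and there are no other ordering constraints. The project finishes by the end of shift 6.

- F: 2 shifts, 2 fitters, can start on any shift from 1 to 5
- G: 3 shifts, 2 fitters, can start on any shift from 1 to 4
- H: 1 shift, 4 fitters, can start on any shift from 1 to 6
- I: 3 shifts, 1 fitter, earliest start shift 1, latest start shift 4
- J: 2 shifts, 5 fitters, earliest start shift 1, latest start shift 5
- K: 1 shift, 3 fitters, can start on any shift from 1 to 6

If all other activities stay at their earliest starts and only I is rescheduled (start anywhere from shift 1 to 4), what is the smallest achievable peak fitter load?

16

I@1: s1:17  s2:10  s3:3  s4:0  s5:0  s6:0 → peak 17
I@2: s1:16  s2:10  s3:3  s4:1  s5:0  s6:0 → peak 16
I@3: s1:16  s2:9  s3:3  s4:1  s5:1  s6:0 → peak 16
I@4: s1:16  s2:9  s3:2  s4:1  s5:1  s6:1 → peak 16
Best is I@2, peak 16.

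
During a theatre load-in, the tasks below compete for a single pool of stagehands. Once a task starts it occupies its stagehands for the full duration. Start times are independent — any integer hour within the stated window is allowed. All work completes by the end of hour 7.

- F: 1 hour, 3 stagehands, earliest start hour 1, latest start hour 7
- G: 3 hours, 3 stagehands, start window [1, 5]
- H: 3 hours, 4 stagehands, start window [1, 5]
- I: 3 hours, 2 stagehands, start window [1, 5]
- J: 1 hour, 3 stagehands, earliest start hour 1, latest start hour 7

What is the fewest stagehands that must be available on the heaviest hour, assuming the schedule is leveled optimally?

6

Early-start (F@1, G@1, H@1, I@1, J@1) gives peak 15: h1:15  h2:9  h3:9  h4:0  h5:0  h6:0  h7:0.
Shift H→4, I→2, J→7.
Schedule F@1, G@1, H@4, I@2, J@7: h1:6  h2:5  h3:5  h4:6  h5:4  h6:4  h7:3 — peak 6.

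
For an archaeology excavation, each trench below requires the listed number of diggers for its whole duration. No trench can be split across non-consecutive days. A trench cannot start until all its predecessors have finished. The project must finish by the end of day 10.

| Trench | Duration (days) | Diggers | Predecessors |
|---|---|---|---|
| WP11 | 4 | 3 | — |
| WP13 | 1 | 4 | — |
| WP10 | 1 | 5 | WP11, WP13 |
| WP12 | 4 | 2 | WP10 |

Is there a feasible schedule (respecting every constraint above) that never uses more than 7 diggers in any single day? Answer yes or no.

Schedule WP11@1, WP13@5, WP10@6, WP12@7: d1:3  d2:3  d3:3  d4:3  d5:4  d6:5  d7:2  d8:2  d9:2  d10:2 — peak 5 ≤ 7.

yes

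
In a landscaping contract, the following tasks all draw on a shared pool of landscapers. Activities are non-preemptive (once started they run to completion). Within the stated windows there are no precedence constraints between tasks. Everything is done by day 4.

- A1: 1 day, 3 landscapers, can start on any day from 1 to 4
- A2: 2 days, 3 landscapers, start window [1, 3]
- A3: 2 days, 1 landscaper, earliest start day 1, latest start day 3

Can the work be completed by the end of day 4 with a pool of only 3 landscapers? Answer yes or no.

The minimum achievable peak is 4; 3 < 4, so no feasible schedule stays within the cap.

no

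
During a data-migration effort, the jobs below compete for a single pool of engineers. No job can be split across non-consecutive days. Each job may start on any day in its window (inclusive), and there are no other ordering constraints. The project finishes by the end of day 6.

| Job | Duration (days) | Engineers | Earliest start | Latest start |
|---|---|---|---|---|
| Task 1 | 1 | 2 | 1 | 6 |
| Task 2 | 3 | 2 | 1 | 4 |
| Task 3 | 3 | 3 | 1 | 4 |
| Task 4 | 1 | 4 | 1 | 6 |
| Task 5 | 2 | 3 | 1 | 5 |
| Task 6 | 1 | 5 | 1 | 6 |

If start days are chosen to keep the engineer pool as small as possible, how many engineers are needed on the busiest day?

6

Early-start (Task 1@1, Task 2@1, Task 3@1, Task 4@1, Task 5@1, Task 6@1) gives peak 19: d1:19  d2:8  d3:5  d4:0  d5:0  d6:0.
Shift Task 3→3, Task 4→2, Task 5→4, Task 6→6.
Schedule Task 1@1, Task 2@1, Task 3@3, Task 4@2, Task 5@4, Task 6@6: d1:4  d2:6  d3:5  d4:6  d5:6  d6:5 — peak 6.
Total engineer-days = 32 over 6 days ⇒ peak ≥ ⌈32/6⌉ = 6, so 6 is optimal.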